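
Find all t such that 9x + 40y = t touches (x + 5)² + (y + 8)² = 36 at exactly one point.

t = −611 or t = −119

For a tangent, require d(centre, line) = r = 6.
|9·(−5) + 40·(−8) − t| / √1681 = 6
|t − (−365)| = 6·41, so t = −119 or t = −611.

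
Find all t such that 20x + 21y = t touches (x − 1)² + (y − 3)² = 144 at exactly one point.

t = −265 or t = 431

Tangency holds when the distance from the centre (1, 3) to the line equals the radius 12:
|20·1 + 21·3 − t| / √841 = 12
|t − (83)| = 12·29, so t = 431 or t = −265.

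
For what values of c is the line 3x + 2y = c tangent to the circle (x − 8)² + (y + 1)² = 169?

c = 22 ± 13√13

Tangency holds when the distance from the centre (8, −1) to the line equals the radius 13:
|3·8 + 2·(−1) − c| / √13 = 13
|c − (22)| = 13√13.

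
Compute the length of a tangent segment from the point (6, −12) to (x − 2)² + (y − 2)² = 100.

The centre is (2, 2) and r = 10. The square of the distance from P to the centre is 16 + 196 = 212.
The tangent meets the radius at right angles, so tangent² = |PO|² − r² = 212 − 100 = 112.

4√7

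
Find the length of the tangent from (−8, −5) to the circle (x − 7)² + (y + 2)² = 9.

The centre is (7, −2) and r = 3. The square of the distance from P to the centre is 225 + 9 = 234.
The tangent meets the radius at right angles, so tangent² = |PO|² − r² = 234 − 9 = 225.

15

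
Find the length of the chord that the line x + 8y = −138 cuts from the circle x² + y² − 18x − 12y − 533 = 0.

The distance from (9, 6) to the line is 195/√65, and r² = 650.
Half the chord is √(r² − d²) = √(65), so the full chord is 2√65.

2√65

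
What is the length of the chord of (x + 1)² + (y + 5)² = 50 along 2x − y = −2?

6√5

Centre (−1, −5), r² = 50. Perpendicular distance d from centre to line = |5| / √5 = 5/√5.
Chord = 2√(r² − d²) = 2·√(45) = 6√5.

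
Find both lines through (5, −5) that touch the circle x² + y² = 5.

2x + y = 5 and x + 2y = −5

A line y − (−5) = m(x − (5)) is tangent when its distance from (0, 0) is √5:
[m·(−5) − (5)]² = 5(m² + 1)
2m² + 5m + 2 = 0, so m = −2 or m = −1/2.
With m = −2: 2x + y = 5. With m = −1/2: x + 2y = −5.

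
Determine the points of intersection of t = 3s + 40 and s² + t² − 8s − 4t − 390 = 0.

(−15, −5) and (−7, 19)

Substitute t = 3s + 40:
10s² + 220s + 1050 = 0  ⟹  s² + 22s + 105 = 0
s = −7 or s = −15, giving (−7, 19) and (−15, −5).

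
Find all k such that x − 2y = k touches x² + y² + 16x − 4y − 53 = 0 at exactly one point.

k = −12 ± 11√5

The line touches the circle iff its distance from (−8, 2) is 11:
|1·(−8) − 2·2 − k| / √5 = 11
|k − (−12)| = 11√5.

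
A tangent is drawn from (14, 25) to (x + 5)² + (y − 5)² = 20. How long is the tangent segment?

√741

The centre is (−5, 5) and r = 2√5. The square of the distance from P to the centre is 361 + 400 = 761.
Power of the point: PT² = |PO|² − r² = 741, so PT = √741.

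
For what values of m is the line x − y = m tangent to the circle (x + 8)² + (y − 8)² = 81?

For a tangent, require d(centre, line) = r = 9.
|1·(−8) − 1·8 − m| / √2 = 9
|m − (−16)| = 9√2.

m = −16 ± 9√2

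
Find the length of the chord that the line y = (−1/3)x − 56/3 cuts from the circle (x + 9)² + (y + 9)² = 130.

6√10

From the line, y = (−56 − x)/3. Substituting:
10x² + 220x + 400 = 0  ⟹  x² + 22x + 40 = 0
x = −2 or x = −20, giving (−2, −18) and (−20, −12).
Chord length = distance between (−2, −18) and (−20, −12) = √360 = 6√10.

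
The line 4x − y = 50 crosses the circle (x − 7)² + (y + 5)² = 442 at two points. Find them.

Substitute y = 4x − 50:
17x² − 374x + 1632 = 0  ⟹  x² − 22x + 96 = 0
x = 16 or x = 6, giving (16, 14) and (6, −26).

(6, −26) and (16, 14)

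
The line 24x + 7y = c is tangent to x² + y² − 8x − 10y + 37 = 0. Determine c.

c = 81 or c = 181

For a tangent, require d(centre, line) = r = 2.
|24·4 + 7·5 − c| / √625 = 2
|c − (131)| = 2·25, so c = 181 or c = 81.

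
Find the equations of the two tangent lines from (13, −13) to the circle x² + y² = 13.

Write the tangent as mx − y + (−13 − m·(13)) = 0 and set its distance from the centre to √13:
[m·(−13) − (13)]² = 13(m² + 1)
6m² + 13m + 6 = 0, so m = −3/2 or m = −2/3.
Through (13, −13) these give 3x + 2y = 13 and 2x + 3y = −13.

3x + 2y = 13 and 2x + 3y = −13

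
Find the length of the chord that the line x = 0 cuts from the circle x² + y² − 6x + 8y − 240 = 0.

32

The distance from (3, −4) to the line is 3, and r² = 265.
Chord = 2√(r² − d²) = 2·√(256) = 32.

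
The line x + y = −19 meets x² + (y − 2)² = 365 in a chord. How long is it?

The distance from (0, 2) to the line is 21/√2, and r² = 365.
Half the chord is √(r² − d²) = √(289/2), so the full chord is 17√2.

17√2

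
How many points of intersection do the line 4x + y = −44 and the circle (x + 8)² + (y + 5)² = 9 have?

2

Substituting the line into the circle gives 17x² + 328x + 1576 = 0.
Discriminant = (328)² − 4·17·(1576) = 416 > 0.
Two real roots: the line is a secant.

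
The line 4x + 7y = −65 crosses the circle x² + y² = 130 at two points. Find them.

Express y = (−65 − 4x)/7 and substitute into the circle:
65x² + 520x − 2145 = 0  ⟹  x² + 8x − 33 = 0
x = 3 or x = −11, giving (3, −11) and (−11, −3).

(−11, −3) and (3, −11)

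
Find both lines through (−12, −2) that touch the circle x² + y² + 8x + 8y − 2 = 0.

3x − 5y = −26 and 5x + 3y = −66

A line y − (−2) = m(x − (−12)) is tangent when its distance from (−4, −4) is √34:
(8m − (−2))² = 34(m² + 1)
15m² + 16m − 15 = 0, so m = 3/5 or m = −5/3.
With m = 3/5: 3x − 5y = −26. With m = −5/3: 5x + 3y = −66.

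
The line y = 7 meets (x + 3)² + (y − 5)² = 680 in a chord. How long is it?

Centre (−3, 5), r² = 680. Perpendicular distance d from centre to line = |−2| / √1 = 2.
Chord = 2√(r² − d²) = 2·√(676) = 52.

52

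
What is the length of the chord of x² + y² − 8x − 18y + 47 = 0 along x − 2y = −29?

2√5

Express y = (29 + x)/2 and substitute into the circle:
5x² − 10x − 15 = 0  ⟹  x² − 2x − 3 = 0
x = 3 or x = −1, giving (3, 16) and (−1, 14).
|(3, 16) − (−1, 14)| = √((4)² + (2)²) = 2√5.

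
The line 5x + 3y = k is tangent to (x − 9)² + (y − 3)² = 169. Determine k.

k = 54 ± 13√34

The line touches the circle iff its distance from (9, 3) is 13:
|5·9 + 3·3 − k| / √34 = 13
|k − (54)| = 13√34.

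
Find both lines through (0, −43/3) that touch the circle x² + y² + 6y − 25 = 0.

Let a tangent through (0, −43/3) have slope m. Its distance from (0, −3) must equal √34:
(0m − (34/3))² = 34(m² + 1)
9m² − 25 = 0, so m = 5/3 or m = −5/3.
With m = 5/3: 5x − 3y = 43. With m = −5/3: 5x + 3y = −43.

5x − 3y = 43 and 5x + 3y = −43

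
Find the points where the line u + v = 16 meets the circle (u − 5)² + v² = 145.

(4, 12) and (17, −1)

Substitute v = −u + 16:
2u² − 42u + 136 = 0  ⟹  u² − 21u + 68 = 0
u = 17 or u = 4, giving (17, −1) and (4, 12).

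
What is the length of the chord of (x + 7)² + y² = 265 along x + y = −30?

Express y = −x − 30 and substitute into the circle:
2x² + 74x + 684 = 0  ⟹  x² + 37x + 342 = 0
x = −18 or x = −19, giving (−18, −12) and (−19, −11).
|(−18, −12) − (−19, −11)| = √((1)² + (−1)²) = √2.

√2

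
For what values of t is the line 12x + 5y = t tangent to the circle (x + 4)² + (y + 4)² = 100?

Tangency holds when the distance from the centre (−4, −4) to the line equals the radius 10:
|12·(−4) + 5·(−4) − t| / √169 = 10
|t − (−68)| = 10·13, so t = 62 or t = −198.

t = −198 or t = 62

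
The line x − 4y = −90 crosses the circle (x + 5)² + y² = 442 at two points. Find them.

(−14, 19) and (−6, 21)

Substitute y = (90 + x)/4:
17x² + 340x + 1428 = 0  ⟹  x² + 20x + 84 = 0
x = −6 or x = −14, giving (−6, 21) and (−14, 19).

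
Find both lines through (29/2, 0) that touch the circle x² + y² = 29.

A line y − (0) = m(x − (29/2)) is tangent when its distance from (0, 0) is √29:
[m·(−29/2) − (0)]² = 29(m² + 1)
25m² − 4 = 0, so m = 2/5 or m = −2/5.
With m = 2/5: 2x − 5y = 29. With m = −2/5: 2x + 5y = 29.

2x − 5y = 29 and 2x + 5y = 29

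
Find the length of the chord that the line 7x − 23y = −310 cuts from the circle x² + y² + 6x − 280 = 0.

17√2

Express y = (310 + 7x)/23 and substitute into the circle:
578x² + 7514x − 52020 = 0  ⟹  x² + 13x − 90 = 0
x = 5 or x = −18, giving (5, 15) and (−18, 8).
Chord length = distance between (5, 15) and (−18, 8) = √578 = 17√2.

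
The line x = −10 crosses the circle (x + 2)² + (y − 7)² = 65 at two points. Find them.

(−10, 6) and (−10, 8)

The line gives x = −10. Substituting into the circle:
y² − 14y + 48 = 0
y = 8 or y = 6, giving (−10, 8) and (−10, 6).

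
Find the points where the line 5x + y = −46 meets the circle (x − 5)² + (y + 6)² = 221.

(−9, −1) and (−6, −16)

From the line, y = −5x − 46. Substituting:
26x² + 390x + 1404 = 0  ⟹  x² + 15x + 54 = 0
x = −6 or x = −9, giving (−6, −16) and (−9, −1).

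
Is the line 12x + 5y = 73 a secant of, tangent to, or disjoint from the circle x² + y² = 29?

Substituting the line into the circle gives 169x² − 1752x + 4604 = 0.
Discriminant = (−1752)² − 4·169·(4604) = −42800 < 0.
No real roots: the line does not meet the circle.

disjoint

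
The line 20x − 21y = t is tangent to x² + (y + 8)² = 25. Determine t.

t = 23 or t = 313

The line touches the circle iff its distance from (0, −8) is 5:
|20·0 − 21·(−8) − t| / √841 = 5
|t − (168)| = 5·29, so t = 313 or t = 23.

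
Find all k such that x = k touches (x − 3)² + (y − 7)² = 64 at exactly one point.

For a tangent, require d(centre, line) = r = 8.
|1·3 + 0·7 − k| / √1 = 8
|k − (3)| = 8, so k = 11 or k = −5.

k = −5 or k = 11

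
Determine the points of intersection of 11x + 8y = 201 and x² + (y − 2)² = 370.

(3, 21) and (19, −1)

Express y = (201 − 11x)/8 and substitute into the circle:
185x² − 4070x + 10545 = 0  ⟹  x² − 22x + 57 = 0
x = 19 or x = 3, giving (19, −1) and (3, 21).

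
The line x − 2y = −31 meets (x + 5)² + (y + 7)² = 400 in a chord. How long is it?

8√5

Substitute y = (31 + x)/2:
5x² + 130x + 525 = 0  ⟹  x² + 26x + 105 = 0
x = −5 or x = −21, giving (−5, 13) and (−21, 5).
Chord length = distance between (−5, 13) and (−21, 5) = √320 = 8√5.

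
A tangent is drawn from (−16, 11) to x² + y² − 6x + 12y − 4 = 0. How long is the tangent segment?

√601

With centre O = (3, −6), |OP|² = 650 and r² = 49.
Power of the point: PT² = |PO|² − r² = 601, so PT = √601.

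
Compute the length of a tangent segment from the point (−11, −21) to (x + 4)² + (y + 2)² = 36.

√374

Centre (−4, −2), r² = 36. |PO|² = (−7)² + (−19)² = 410.
Power of the point: PT² = |PO|² − r² = 374, so PT = √374.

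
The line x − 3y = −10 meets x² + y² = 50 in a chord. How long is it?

Express y = (10 + x)/3 and substitute into the circle:
10x² + 20x − 350 = 0  ⟹  x² + 2x − 35 = 0
x = 5 or x = −7, giving (5, 5) and (−7, 1).
|(5, 5) − (−7, 1)| = √((12)² + (4)²) = 4√10.

4√10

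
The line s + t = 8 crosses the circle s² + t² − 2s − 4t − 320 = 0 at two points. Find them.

(−9, 17) and (16, −8)

Express t = −s + 8 and substitute into the circle:
2s² − 14s − 288 = 0  ⟹  s² − 7s − 144 = 0
s = 16 or s = −9, giving (16, −8) and (−9, 17).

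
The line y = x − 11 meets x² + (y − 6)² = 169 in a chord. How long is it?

Substitute y = x − 11:
2x² − 34x + 120 = 0  ⟹  x² − 17x + 60 = 0
x = 12 or x = 5, giving (12, 1) and (5, −6).
|(12, 1) − (5, −6)| = √((7)² + (7)²) = 7√2.

7√2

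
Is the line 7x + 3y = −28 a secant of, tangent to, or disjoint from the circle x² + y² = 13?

Substituting the line into the circle gives 58x² + 392x + 667 = 0.
Δ = 153664 − 154744 = −1080.
No real roots: the line does not meet the circle.

disjoint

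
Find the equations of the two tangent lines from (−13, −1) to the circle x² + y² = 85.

A line y − (−1) = m(x − (−13)) is tangent when its distance from (0, 0) is √85:
(13m − (1))² = 85(m² + 1)
42m² − 13m − 42 = 0, so m = −6/7 or m = 7/6.
With m = −6/7: 6x + 7y = −85. With m = 7/6: 7x − 6y = −85.

6x + 7y = −85 and 7x − 6y = −85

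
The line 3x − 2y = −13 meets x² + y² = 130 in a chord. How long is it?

6√13

Centre (0, 0), r² = 130. Perpendicular distance d from centre to line = |13| / √13 = 13/√13.
Chord = 2√(r² − d²) = 2·√(117) = 6√13.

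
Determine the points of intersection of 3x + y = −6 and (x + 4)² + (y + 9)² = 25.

Express y = −3x − 6 and substitute into the circle:
10x² − 10x = 0  ⟹  x² − x = 0
x = 1 or x = 0, giving (1, −9) and (0, −6).

(0, −6) and (1, −9)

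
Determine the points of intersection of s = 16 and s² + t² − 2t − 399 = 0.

The line gives s = 16. Substituting into the circle:
t² − 2t − 143 = 0
t = 13 or t = −11, giving (16, 13) and (16, −11).

(16, −11) and (16, 13)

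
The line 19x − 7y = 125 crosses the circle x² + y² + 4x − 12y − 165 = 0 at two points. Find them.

From the line, y = (−125 + 19x)/7. Substituting:
410x² − 6150x + 18040 = 0  ⟹  x² − 15x + 44 = 0
x = 11 or x = 4, giving (11, 12) and (4, −7).

(4, −7) and (11, 12)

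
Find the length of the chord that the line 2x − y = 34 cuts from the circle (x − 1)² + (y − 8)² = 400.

Substitute y = 2x − 34:
5x² − 170x + 1365 = 0  ⟹  x² − 34x + 273 = 0
x = 21 or x = 13, giving (21, 8) and (13, −8).
|(21, 8) − (13, −8)| = √((8)² + (16)²) = 8√5.

8√5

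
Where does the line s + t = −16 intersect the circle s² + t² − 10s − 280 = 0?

(−12, −4) and (1, −17)

Express t = −s − 16 and substitute into the circle:
2s² + 22s − 24 = 0  ⟹  s² + 11s − 12 = 0
s = 1 or s = −12, giving (1, −17) and (−12, −4).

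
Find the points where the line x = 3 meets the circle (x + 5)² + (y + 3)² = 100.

(3, −9) and (3, 3)

The line gives x = 3. Substituting into the circle:
y² + 6y − 27 = 0
y = 3 or y = −9, giving (3, 3) and (3, −9).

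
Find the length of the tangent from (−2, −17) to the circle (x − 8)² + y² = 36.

The centre is (8, 0) and r = 6. The square of the distance from P to the centre is 100 + 289 = 389.
Power of the point: PT² = |PO|² − r² = 353, so PT = √353.

√353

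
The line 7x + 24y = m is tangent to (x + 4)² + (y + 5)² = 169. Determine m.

Tangency holds when the distance from the centre (−4, −5) to the line equals the radius 13:
|7·(−4) + 24·(−5) − m| / √625 = 13
|m − (−148)| = 13·25, so m = 177 or m = −473.

m = −473 or m = 177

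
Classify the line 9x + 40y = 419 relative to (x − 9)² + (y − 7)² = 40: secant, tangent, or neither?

Substituting the line into the circle gives 1681x² − 31302x + 84921 = 0.
Δ = 979815204 − 571008804 = 408806400.
Two real roots: the line is a secant.

secant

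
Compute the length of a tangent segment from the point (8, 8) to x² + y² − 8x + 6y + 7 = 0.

The centre is (4, −3) and r = 3√2. The square of the distance from P to the centre is 16 + 121 = 137.
By the tangent–radius right angle, tangent length = √(|PO|² − r²) = √119.

√119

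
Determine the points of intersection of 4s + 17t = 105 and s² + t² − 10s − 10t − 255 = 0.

(−12, 9) and (22, 1)

Express t = (105 − 4s)/17 and substitute into the circle:
305s² − 3050s − 80520 = 0  ⟹  s² − 10s − 264 = 0
s = 22 or s = −12, giving (22, 1) and (−12, 9).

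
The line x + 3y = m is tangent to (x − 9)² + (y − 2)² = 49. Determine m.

m = 15 ± 7√10

The line touches the circle iff its distance from (9, 2) is 7:
|1·9 + 3·2 − m| / √10 = 7
|m − (15)| = 7√10.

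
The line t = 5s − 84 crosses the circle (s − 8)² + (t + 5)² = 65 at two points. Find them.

(15, −9) and (16, −4)

Express t = 5s − 84 and substitute into the circle:
26s² − 806s + 6240 = 0  ⟹  s² − 31s + 240 = 0
s = 16 or s = 15, giving (16, −4) and (15, −9).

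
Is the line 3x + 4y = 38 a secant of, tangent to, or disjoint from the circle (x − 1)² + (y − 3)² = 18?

Centre (1, 3), r² = 18. Distance² from centre to line = (−23)²/25 = 529/25.
Since d² > r², the line lies outside the circle.

disjoint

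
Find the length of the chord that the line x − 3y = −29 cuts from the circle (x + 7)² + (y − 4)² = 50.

Substitute y = (29 + x)/3:
10x² + 160x + 280 = 0  ⟹  x² + 16x + 28 = 0
x = −2 or x = −14, giving (−2, 9) and (−14, 5).
Chord length = distance between (−2, 9) and (−14, 5) = √160 = 4√10.

4√10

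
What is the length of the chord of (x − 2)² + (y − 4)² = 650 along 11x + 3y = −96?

4√130

Express y = (−96 − 11x)/3 and substitute into the circle:
130x² + 2340x + 5850 = 0  ⟹  x² + 18x + 45 = 0
x = −3 or x = −15, giving (−3, −21) and (−15, 23).
Chord length = distance between (−3, −21) and (−15, 23) = √2080 = 4√130.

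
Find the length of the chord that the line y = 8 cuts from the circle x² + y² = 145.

18

Centre (0, 0), r² = 145. Perpendicular distance d from centre to line = |−8| / √1 = 8.
Chord = 2√(r² − d²) = 2·√(81) = 18.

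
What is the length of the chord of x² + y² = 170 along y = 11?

Centre (0, 0), r² = 170. Perpendicular distance d from centre to line = |−11| / √1 = 11.
Half the chord is √(r² − d²) = √(49), so the full chord is 14.

14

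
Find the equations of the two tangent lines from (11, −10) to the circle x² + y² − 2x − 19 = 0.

x + 2y = −9 and 2x + y = 12

Let a tangent through (11, −10) have slope m. Its distance from (1, 0) must equal 2√5:
(−10m − (10))² = 20(m² + 1)
2m² + 5m + 2 = 0, so m = −1/2 or m = −2.
With m = −1/2: x + 2y = −9. With m = −2: 2x + y = 12.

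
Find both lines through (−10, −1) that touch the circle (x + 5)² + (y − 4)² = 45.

2x + y = −21 and x + 2y = −12

Let a tangent through (−10, −1) have slope m. Its distance from (−5, 4) must equal 3√5:
[m·(5) − (5)]² = 45(m² + 1)
2m² + 5m + 2 = 0, so m = −2 or m = −1/2.
With m = −2: 2x + y = −21. With m = −1/2: x + 2y = −12.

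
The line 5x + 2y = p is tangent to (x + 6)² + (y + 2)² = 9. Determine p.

The line touches the circle iff its distance from (−6, −2) is 3:
|5·(−6) + 2·(−2) − p| / √29 = 3
|p − (−34)| = 3√29.

p = −34 ± 3√29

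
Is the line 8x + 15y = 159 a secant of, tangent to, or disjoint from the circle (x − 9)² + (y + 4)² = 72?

disjoint

Substituting the line into the circle gives 289x² − 7554x + 49986 = 0.
Δ = 57062916 − 57783816 = −720900.
No real roots: the line does not meet the circle.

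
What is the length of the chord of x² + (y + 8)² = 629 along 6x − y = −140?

2√37

Substitute y = 6x + 140:
37x² + 1776x + 21275 = 0  ⟹  x² + 48x + 575 = 0
x = −23 or x = −25, giving (−23, 2) and (−25, −10).
Chord length = distance between (−23, 2) and (−25, −10) = √148 = 2√37.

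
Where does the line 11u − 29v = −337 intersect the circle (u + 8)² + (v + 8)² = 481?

(−28, 1) and (1, 12)

Express v = (337 + 11u)/29 and substitute into the circle:
962u² + 25974u − 26936 = 0  ⟹  u² + 27u − 28 = 0
u = 1 or u = −28, giving (1, 12) and (−28, 1).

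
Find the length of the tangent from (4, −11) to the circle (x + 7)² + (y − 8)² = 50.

With centre O = (−7, 8), |OP|² = 482 and r² = 50.
By the tangent–radius right angle, tangent length = √(|PO|² − r²) = √432 = 12√3.

12√3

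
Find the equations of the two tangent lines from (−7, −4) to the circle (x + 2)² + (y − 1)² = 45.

2x + y = −18 and x + 2y = −15

A line y − (−4) = m(x − (−7)) is tangent when its distance from (−2, 1) is 3√5:
[m·(5) − (5)]² = 45(m² + 1)
2m² + 5m + 2 = 0, so m = −2 or m = −1/2.
Through (−7, −4) these give 2x + y = −18 and x + 2y = −15.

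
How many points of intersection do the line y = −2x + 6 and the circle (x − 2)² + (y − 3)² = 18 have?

2

d² = (2·2 + 1·3 − (6))²/5 = 1/5; r² = 18.
Since d² < r², the line cuts the circle twice.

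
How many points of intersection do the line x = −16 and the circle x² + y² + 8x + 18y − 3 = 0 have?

0

Substituting the line into the circle gives y² + 18y + 125 = 0.
Discriminant = (18)² − 4·1·(125) = −176 < 0.
No real roots: the line does not meet the circle.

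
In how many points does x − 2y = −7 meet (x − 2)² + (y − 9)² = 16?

0

Centre (2, 9), r² = 16. Distance² from centre to line = (−9)²/5 = 81/5.
Since d² > r², the line lies outside the circle.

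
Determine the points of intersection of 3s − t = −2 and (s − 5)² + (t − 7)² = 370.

(−4, −10) and (8, 26)

Substitute t = 3s + 2:
10s² − 40s − 320 = 0  ⟹  s² − 4s − 32 = 0
s = 8 or s = −4, giving (8, 26) and (−4, −10).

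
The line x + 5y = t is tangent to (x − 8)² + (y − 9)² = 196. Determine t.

Tangency holds when the distance from the centre (8, 9) to the line equals the radius 14:
|1·8 + 5·9 − t| / √26 = 14
|t − (53)| = 14√26.

t = 53 ± 14√26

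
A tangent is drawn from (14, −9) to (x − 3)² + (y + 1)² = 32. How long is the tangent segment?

3√17

Centre (3, −1), r² = 32. |PO|² = (11)² + (−8)² = 185.
The tangent meets the radius at right angles, so tangent² = |PO|² − r² = 185 − 32 = 153.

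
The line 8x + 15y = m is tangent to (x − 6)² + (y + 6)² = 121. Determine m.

m = −229 or m = 145

Tangency holds when the distance from the centre (6, −6) to the line equals the radius 11:
|8·6 + 15·(−6) − m| / √289 = 11
|m − (−42)| = 11·17, so m = 145 or m = −229.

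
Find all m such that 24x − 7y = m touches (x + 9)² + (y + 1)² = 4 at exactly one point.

m = −259 or m = −159

For a tangent, require d(centre, line) = r = 2.
|24·(−9) − 7·(−1) − m| / √625 = 2
|m − (−209)| = 2·25, so m = −159 or m = −259.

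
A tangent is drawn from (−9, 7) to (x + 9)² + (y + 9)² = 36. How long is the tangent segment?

With centre O = (−9, −9), |OP|² = 256 and r² = 36.
Power of the point: PT² = |PO|² − r² = 220, so PT = 2√55.

2√55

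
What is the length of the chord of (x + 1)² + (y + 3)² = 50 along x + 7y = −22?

Substitute y = (−22 − x)/7:
50x² + 100x − 2400 = 0  ⟹  x² + 2x − 48 = 0
x = 6 or x = −8, giving (6, −4) and (−8, −2).
Chord length = distance between (6, −4) and (−8, −2) = √200 = 10√2.

10√2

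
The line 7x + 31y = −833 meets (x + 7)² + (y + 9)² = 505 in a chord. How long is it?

√1010

The distance from (−7, −9) to the line is 505/√1010, and r² = 505.
Half the chord is √(r² − d²) = √(505/2), so the full chord is √1010.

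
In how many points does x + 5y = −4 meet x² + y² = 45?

Substituting the line into the circle gives 26x² + 8x − 1109 = 0.
Δ = 64 − (−115336) = 115400.
Two real roots: the line is a secant.

2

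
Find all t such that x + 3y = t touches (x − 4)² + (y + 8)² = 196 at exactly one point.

t = −20 ± 14√10

The line touches the circle iff its distance from (4, −8) is 14:
|1·4 + 3·(−8) − t| / √10 = 14
|t − (−20)| = 14√10.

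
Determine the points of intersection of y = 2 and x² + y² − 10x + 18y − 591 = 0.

Substitute y = 2:
x² − 10x − 551 = 0
x = 29 or x = −19, giving (29, 2) and (−19, 2).

(−19, 2) and (29, 2)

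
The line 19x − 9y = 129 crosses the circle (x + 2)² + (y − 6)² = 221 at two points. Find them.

(3, −8) and (12, 11)

Substitute y = (−129 + 19x)/9:
442x² − 6630x + 15912 = 0  ⟹  x² − 15x + 36 = 0
x = 12 or x = 3, giving (12, 11) and (3, −8).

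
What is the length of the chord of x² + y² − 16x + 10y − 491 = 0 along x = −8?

The line gives x = −8. Substituting into the circle:
y² + 10y − 299 = 0
y = 13 or y = −23, giving (−8, 13) and (−8, −23).
|(−8, 13) − (−8, −23)| = √((0)² + (36)²) = 36.

36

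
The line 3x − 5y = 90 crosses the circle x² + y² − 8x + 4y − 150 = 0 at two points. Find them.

(5, −15) and (15, −9)

From the line, y = (−90 + 3x)/5. Substituting:
34x² − 680x + 2550 = 0  ⟹  x² − 20x + 75 = 0
x = 15 or x = 5, giving (15, −9) and (5, −15).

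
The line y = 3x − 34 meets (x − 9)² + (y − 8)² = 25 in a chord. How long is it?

√10

Centre (9, 8), r² = 25. Perpendicular distance d from centre to line = |−15| / √10 = 15/√10.
Chord = 2√(r² − d²) = 2·√(5/2) = √10.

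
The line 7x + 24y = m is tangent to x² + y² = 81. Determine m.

Tangency holds when the distance from the centre (0, 0) to the line equals the radius 9:
|7·0 + 24·0 − m| / √625 = 9
|m| = 9·25, so m = 225 or m = −225.

m = −225 or m = 225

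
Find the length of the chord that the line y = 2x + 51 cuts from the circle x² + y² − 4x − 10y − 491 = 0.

From the line, y = 2x + 51. Substituting:
5x² + 180x + 1600 = 0  ⟹  x² + 36x + 320 = 0
x = −16 or x = −20, giving (−16, 19) and (−20, 11).
|(−16, 19) − (−20, 11)| = √((4)² + (8)²) = 4√5.

4√5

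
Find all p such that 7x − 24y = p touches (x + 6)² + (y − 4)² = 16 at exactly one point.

p = −238 or p = −38

For a tangent, require d(centre, line) = r = 4.
|7·(−6) − 24·4 − p| / √625 = 4
|p − (−138)| = 4·25, so p = −38 or p = −238.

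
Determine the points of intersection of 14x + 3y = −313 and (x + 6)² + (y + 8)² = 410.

From the line, y = (−313 − 14x)/3. Substituting:
205x² + 8200x + 80155 = 0  ⟹  x² + 40x + 391 = 0
x = −17 or x = −23, giving (−17, −25) and (−23, 3).

(−23, 3) and (−17, −25)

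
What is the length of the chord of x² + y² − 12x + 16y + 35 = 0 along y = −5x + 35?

Centre (6, −8), r² = 65. Perpendicular distance d from centre to line = |−13| / √26 = 13/√26.
Chord = 2√(r² − d²) = 2·√(117/2) = 3√26.

3√26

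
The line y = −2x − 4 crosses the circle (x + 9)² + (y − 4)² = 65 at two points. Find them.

Substitute y = −2x − 4:
5x² + 50x + 80 = 0  ⟹  x² + 10x + 16 = 0
x = −2 or x = −8, giving (−2, 0) and (−8, 12).

(−8, 12) and (−2, 0)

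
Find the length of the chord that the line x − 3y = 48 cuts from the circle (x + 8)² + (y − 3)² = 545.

Centre (−8, 3), r² = 545. Perpendicular distance d from centre to line = |−65| / √10 = 65/√10.
Chord = 2√(r² − d²) = 2·√(245/2) = 7√10.

7√10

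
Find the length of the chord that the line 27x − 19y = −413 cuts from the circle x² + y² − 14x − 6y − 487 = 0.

From the line, y = (413 + 27x)/19. Substituting:
1090x² + 14170x − 52320 = 0  ⟹  x² + 13x − 48 = 0
x = 3 or x = −16, giving (3, 26) and (−16, −1).
|(3, 26) − (−16, −1)| = √((19)² + (27)²) = √1090.

√1090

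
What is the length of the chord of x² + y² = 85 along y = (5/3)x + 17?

√34

Centre (0, 0), r² = 85. Perpendicular distance d from centre to line = |51| / √34 = 51/√34.
Chord = 2√(r² − d²) = 2·√(17/2) = √34.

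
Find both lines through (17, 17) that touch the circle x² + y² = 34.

Let a tangent through (17, 17) have slope m. Its distance from (0, 0) must equal √34:
[m·(−17) − (−17)]² = 34(m² + 1)
15m² − 34m + 15 = 0, so m = 5/3 or m = 3/5.
Through (17, 17) these give 5x − 3y = 34 and 3x − 5y = −34.

5x − 3y = 34 and 3x − 5y = −34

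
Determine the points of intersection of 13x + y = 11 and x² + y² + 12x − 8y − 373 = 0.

(−1, 24) and (2, −15)

From the line, y = −13x + 11. Substituting:
170x² − 170x − 340 = 0  ⟹  x² − x − 2 = 0
x = 2 or x = −1, giving (2, −15) and (−1, 24).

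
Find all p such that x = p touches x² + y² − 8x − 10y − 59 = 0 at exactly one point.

p = −6 or p = 14

The line touches the circle iff its distance from (4, 5) is 10:
|1·4 + 0·5 − p| / √1 = 10
|p − (4)| = 10, so p = 14 or p = −6.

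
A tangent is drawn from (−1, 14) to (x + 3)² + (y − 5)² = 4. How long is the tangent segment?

With centre O = (−3, 5), |OP|² = 85 and r² = 4.
Power of the point: PT² = |PO|² − r² = 81, so PT = 9.

9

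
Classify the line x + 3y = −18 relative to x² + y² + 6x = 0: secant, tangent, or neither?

Substituting the line into the circle gives 10x² + 90x + 324 = 0.
Δ = 8100 − 12960 = −4860.
No real roots: the line does not meet the circle.

neither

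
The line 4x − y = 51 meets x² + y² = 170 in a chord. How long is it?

The distance from (0, 0) to the line is 51/√17, and r² = 170.
Half the chord is √(r² − d²) = √(17), so the full chord is 2√17.

2√17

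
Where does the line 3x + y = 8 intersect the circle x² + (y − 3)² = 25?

Substitute y = −3x + 8:
10x² − 30x = 0  ⟹  x² − 3x = 0
x = 3 or x = 0, giving (3, −1) and (0, 8).

(0, 8) and (3, −1)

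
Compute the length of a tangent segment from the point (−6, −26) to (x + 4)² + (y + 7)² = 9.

2√89

Centre (−4, −7), r² = 9. |PO|² = (−2)² + (−19)² = 365.
The tangent meets the radius at right angles, so tangent² = |PO|² − r² = 365 − 9 = 356.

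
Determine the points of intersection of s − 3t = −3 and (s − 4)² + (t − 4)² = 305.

Express t = (3 + s)/3 and substitute into the circle:
10s² − 90s − 2520 = 0  ⟹  s² − 9s − 252 = 0
s = 21 or s = −12, giving (21, 8) and (−12, −3).

(−12, −3) and (21, 8)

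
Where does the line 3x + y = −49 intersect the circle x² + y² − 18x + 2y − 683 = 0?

Substitute y = −3x − 49:
10x² + 270x + 1620 = 0  ⟹  x² + 27x + 162 = 0
x = −9 or x = −18, giving (−9, −22) and (−18, 5).

(−18, 5) and (−9, −22)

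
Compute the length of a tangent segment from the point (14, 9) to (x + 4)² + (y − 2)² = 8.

√365

With centre O = (−4, 2), |OP|² = 373 and r² = 8.
The tangent meets the radius at right angles, so tangent² = |PO|² − r² = 373 − 8 = 365.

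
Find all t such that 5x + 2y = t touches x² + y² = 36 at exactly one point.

t = ±6√29

For a tangent, require d(centre, line) = r = 6.
|5·0 + 2·0 − t| / √29 = 6
|t| = 6√29.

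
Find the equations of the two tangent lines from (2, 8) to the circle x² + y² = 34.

A line y − (8) = m(x − (2)) is tangent when its distance from (0, 0) is √34:
[m·(−2) − (−8)]² = 34(m² + 1)
15m² + 16m − 15 = 0, so m = 3/5 or m = −5/3.
With m = 3/5: 3x − 5y = −34. With m = −5/3: 5x + 3y = 34.

3x − 5y = −34 and 5x + 3y = 34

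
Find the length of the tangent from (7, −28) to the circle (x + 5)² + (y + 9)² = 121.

Centre (−5, −9), r² = 121. |PO|² = (12)² + (−19)² = 505.
By the tangent–radius right angle, tangent length = √(|PO|² − r²) = √384 = 8√6.

8√6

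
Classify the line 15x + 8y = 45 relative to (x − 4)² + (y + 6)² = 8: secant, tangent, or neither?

secant

Centre (4, −6), r² = 8. Distance² from centre to line = (−33)²/289 = 1089/289.
Since d² < r², the line cuts the circle twice.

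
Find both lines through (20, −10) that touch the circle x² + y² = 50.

Write the tangent as mx − y + (−10 − m·(20)) = 0 and set its distance from the centre to 5√2:
(−20m − (10))² = 50(m² + 1)
7m² + 8m + 1 = 0, so m = −1/7 or m = −1.
With m = −1/7: x + 7y = −50. With m = −1: x + y = 10.

x + 7y = −50 and x + y = 10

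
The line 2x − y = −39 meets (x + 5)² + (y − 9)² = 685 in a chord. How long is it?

22√5

Centre (−5, 9), r² = 685. Perpendicular distance d from centre to line = |20| / √5 = 20/√5.
Chord = 2√(r² − d²) = 2·√(605) = 22√5.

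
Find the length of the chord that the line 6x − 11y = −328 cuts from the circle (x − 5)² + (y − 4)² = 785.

2√157

Express y = (328 + 6x)/11 and substitute into the circle:
157x² + 2198x − 11304 = 0  ⟹  x² + 14x − 72 = 0
x = 4 or x = −18, giving (4, 32) and (−18, 20).
|(4, 32) − (−18, 20)| = √((22)² + (12)²) = 2√157.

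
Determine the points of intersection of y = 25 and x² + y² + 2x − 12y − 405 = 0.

From the line, y = 25. Substituting:
x² + 2x − 80 = 0
x = 8 or x = −10, giving (8, 25) and (−10, 25).

(−10, 25) and (8, 25)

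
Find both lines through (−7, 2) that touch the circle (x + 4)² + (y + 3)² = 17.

x + 4y = 1 and 4x − y = −30

Write the tangent as mx − y + (2 − m·(−7)) = 0 and set its distance from the centre to √17:
[m·(3) − (−5)]² = 17(m² + 1)
4m² − 15m − 4 = 0, so m = −1/4 or m = 4.
Through (−7, 2) these give x + 4y = 1 and 4x − y = −30.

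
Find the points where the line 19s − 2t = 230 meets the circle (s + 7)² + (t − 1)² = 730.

(10, −20) and (14, 18)

From the line, t = (−230 + 19s)/2. Substituting:
365s² − 8760s + 51100 = 0  ⟹  s² − 24s + 140 = 0
s = 14 or s = 10, giving (14, 18) and (10, −20).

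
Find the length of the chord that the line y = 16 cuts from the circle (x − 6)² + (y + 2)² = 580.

Substitute y = 16:
x² − 12x − 220 = 0
x = 22 or x = −10, giving (22, 16) and (−10, 16).
Chord length = distance between (22, 16) and (−10, 16) = √1024 = 32.

32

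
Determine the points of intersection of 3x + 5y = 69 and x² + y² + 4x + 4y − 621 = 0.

Substitute y = (69 − 3x)/5:
34x² − 374x − 9384 = 0  ⟹  x² − 11x − 276 = 0
x = 23 or x = −12, giving (23, 0) and (−12, 21).

(−12, 21) and (23, 0)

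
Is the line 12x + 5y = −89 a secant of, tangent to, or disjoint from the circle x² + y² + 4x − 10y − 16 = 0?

disjoint

Centre (−2, 5), r² = 45. Distance² from centre to line = (90)²/169 = 8100/169.
Since d² > r², the line lies outside the circle.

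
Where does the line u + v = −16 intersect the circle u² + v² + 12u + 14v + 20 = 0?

Substitute v = −u − 16:
2u² + 30u + 52 = 0  ⟹  u² + 15u + 26 = 0
u = −2 or u = −13, giving (−2, −14) and (−13, −3).

(−13, −3) and (−2, −14)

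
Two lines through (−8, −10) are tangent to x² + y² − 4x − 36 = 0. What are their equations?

Let a tangent through (−8, −10) have slope m. Its distance from (2, 0) must equal 2√10:
[m·(10) − (10)]² = 40(m² + 1)
3m² − 10m + 3 = 0, so m = 3 or m = 1/3.
With m = 3: 3x − y = −14. With m = 1/3: x − 3y = 22.

3x − y = −14 and x − 3y = 22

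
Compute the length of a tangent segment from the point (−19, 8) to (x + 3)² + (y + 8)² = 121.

With centre O = (−3, −8), |OP|² = 512 and r² = 121.
By the tangent–radius right angle, tangent length = √(|PO|² − r²) = √391.

√391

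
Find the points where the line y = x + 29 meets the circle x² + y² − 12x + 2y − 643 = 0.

Substitute y = x + 29:
2x² + 48x + 256 = 0  ⟹  x² + 24x + 128 = 0
x = −8 or x = −16, giving (−8, 21) and (−16, 13).

(−16, 13) and (−8, 21)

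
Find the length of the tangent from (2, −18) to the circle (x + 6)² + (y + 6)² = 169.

With centre O = (−6, −6), |OP|² = 208 and r² = 169.
Power of the point: PT² = |PO|² − r² = 39, so PT = √39.

√39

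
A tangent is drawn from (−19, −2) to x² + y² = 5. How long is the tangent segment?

The centre is (0, 0) and r = √5. The square of the distance from P to the centre is 361 + 4 = 365.
The tangent meets the radius at right angles, so tangent² = |PO|² − r² = 365 − 5 = 360.

6√10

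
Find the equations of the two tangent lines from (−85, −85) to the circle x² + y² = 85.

6x − 7y = 85 and 7x − 6y = −85

A line y − (−85) = m(x − (−85)) is tangent when its distance from (0, 0) is √85:
[m·(85) − (85)]² = 85(m² + 1)
42m² − 85m + 42 = 0, so m = 6/7 or m = 7/6.
With m = 6/7: 6x − 7y = 85. With m = 7/6: 7x − 6y = −85.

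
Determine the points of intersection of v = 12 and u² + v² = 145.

Substitute v = 12:
u² − 1 = 0
u = 1 or u = −1, giving (1, 12) and (−1, 12).

(−1, 12) and (1, 12)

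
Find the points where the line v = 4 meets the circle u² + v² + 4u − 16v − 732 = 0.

(−30, 4) and (26, 4)

Express v = 4 and substitute into the circle:
u² + 4u − 780 = 0
u = 26 or u = −30, giving (26, 4) and (−30, 4).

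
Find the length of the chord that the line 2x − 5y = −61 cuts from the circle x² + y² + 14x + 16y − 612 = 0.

8√29

Centre (−7, −8), r² = 725. Perpendicular distance d from centre to line = |87| / √29 = 87/√29.
Chord = 2√(r² − d²) = 2·√(464) = 8√29.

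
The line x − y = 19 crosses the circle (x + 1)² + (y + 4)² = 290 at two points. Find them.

From the line, y = x − 19. Substituting:
2x² − 28x − 64 = 0  ⟹  x² − 14x − 32 = 0
x = 16 or x = −2, giving (16, −3) and (−2, −21).

(−2, −21) and (16, −3)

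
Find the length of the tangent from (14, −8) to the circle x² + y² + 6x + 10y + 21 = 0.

√285

Centre (−3, −5), r² = 13. |PO|² = (17)² + (−3)² = 298.
By the tangent–radius right angle, tangent length = √(|PO|² − r²) = √285.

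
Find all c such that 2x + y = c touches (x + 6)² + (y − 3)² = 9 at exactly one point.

c = −9 ± 3√5

For a tangent, require d(centre, line) = r = 3.
|2·(−6) + 1·3 − c| / √5 = 3
|c − (−9)| = 3√5.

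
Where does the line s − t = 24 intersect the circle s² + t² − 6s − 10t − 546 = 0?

(5, −19) and (27, 3)

Substitute t = s − 24:
2s² − 64s + 270 = 0  ⟹  s² − 32s + 135 = 0
s = 27 or s = 5, giving (27, 3) and (5, −19).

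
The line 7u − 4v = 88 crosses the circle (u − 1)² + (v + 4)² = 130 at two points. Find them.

From the line, v = (−88 + 7u)/4. Substituting:
65u² − 1040u + 3120 = 0  ⟹  u² − 16u + 48 = 0
u = 12 or u = 4, giving (12, −1) and (4, −15).

(4, −15) and (12, −1)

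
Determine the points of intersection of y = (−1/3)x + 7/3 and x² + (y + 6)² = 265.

Express y = (7 − x)/3 and substitute into the circle:
10x² − 50x − 1760 = 0  ⟹  x² − 5x − 176 = 0
x = 16 or x = −11, giving (16, −3) and (−11, 6).

(−11, 6) and (16, −3)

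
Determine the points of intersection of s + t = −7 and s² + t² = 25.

(−4, −3) and (−3, −4)

Substitute t = −s − 7:
2s² + 14s + 24 = 0  ⟹  s² + 7s + 12 = 0
s = −3 or s = −4, giving (−3, −4) and (−4, −3).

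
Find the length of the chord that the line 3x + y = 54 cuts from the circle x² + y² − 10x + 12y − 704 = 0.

The distance from (5, −6) to the line is 45/√10, and r² = 765.
Chord = 2√(r² − d²) = 2·√(1125/2) = 15√10.

15√10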